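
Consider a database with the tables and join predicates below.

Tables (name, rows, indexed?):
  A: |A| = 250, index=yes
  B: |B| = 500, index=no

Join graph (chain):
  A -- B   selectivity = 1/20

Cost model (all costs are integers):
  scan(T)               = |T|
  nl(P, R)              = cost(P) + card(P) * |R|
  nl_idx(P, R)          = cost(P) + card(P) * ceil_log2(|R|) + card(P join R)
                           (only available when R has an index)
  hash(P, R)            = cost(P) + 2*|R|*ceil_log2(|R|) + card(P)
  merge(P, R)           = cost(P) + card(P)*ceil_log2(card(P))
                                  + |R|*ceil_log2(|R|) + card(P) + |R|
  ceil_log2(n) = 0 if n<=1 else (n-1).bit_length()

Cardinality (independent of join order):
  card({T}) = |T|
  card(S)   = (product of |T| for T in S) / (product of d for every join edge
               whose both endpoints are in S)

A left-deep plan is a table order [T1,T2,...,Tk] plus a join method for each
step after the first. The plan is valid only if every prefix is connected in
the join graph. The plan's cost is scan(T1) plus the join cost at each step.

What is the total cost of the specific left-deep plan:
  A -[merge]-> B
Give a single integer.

7500

step 1: scan A: cost=250, card=250
step 2: join B via merge
    card(P join B) = 250*500/(20) = 6250
    cost = 250 + 250*8 + 500*9 + 250 + 500 = 7500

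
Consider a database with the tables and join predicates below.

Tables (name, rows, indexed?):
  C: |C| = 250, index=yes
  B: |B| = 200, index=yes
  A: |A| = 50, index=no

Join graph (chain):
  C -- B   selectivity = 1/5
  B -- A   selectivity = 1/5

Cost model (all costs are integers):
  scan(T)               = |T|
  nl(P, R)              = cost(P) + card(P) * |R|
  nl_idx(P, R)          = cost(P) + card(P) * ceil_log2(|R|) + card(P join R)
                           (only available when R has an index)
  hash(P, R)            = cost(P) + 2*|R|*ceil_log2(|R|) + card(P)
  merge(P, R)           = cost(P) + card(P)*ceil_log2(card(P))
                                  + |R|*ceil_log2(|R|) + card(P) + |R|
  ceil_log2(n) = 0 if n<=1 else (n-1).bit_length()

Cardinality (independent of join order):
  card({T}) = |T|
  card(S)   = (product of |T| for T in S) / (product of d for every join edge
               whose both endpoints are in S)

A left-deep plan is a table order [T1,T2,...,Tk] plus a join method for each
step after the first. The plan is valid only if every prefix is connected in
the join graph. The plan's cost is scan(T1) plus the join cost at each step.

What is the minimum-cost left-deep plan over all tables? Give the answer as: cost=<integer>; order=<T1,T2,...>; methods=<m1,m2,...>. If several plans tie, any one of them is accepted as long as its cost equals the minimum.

Selinger DP (subsets sized 1..n):
  {C}: scan cost=250, card=250
  {B}: scan cost=200, card=200
  {A}: scan cost=50, card=50
  {BC}: card=10000; try (B,hash)→3700, (C,merge)→4250, (B,merge)→4300, (C,hash)→4400, (C,nl_idx)→11800, (B,nl_idx)→12250 …(+2); best=3700 via (B,hash)
  {AB}: card=2000; try (A,hash)→1000, (B,merge)→2200, (A,merge)→2350, (B,nl_idx)→2450, (B,hash)→3300, (B,nl)→10050 …(+1); best=1000 via (A,hash)
  {ABC}: card=100000; try (C,hash)→7000, (A,hash)→14300, (C,merge)→27250, (C,nl_idx)→117000, (A,merge)→154050, (C,nl)→501000 …(+1); best=7000 via (C,hash)

cost=7000; order=B,A,C; methods=hash,hash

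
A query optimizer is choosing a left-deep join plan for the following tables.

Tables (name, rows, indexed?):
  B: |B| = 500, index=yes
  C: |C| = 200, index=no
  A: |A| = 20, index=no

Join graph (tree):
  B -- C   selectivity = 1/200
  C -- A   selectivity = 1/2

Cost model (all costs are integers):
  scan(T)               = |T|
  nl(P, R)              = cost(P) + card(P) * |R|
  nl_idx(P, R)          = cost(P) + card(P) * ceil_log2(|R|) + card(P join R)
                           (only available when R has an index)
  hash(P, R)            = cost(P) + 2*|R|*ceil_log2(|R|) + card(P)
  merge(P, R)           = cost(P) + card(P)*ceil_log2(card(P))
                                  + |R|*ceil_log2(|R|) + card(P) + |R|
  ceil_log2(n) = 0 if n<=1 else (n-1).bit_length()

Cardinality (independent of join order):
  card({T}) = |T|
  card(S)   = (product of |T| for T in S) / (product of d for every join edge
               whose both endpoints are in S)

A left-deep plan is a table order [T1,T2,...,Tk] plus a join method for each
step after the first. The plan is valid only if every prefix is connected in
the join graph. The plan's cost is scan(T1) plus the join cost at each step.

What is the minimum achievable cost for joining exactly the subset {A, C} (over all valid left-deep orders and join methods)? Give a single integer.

Selinger DP over subsets of {A,C}:
  {C}: scan cost=200, card=200
  {A}: scan cost=20, card=20
  {AC}: card=2000; try (A,hash)→600, (C,merge)→1940, (A,merge)→2120, (C,hash)→3240, (C,nl)→4020, (A,nl)→4200; best=600 via (A,hash)

600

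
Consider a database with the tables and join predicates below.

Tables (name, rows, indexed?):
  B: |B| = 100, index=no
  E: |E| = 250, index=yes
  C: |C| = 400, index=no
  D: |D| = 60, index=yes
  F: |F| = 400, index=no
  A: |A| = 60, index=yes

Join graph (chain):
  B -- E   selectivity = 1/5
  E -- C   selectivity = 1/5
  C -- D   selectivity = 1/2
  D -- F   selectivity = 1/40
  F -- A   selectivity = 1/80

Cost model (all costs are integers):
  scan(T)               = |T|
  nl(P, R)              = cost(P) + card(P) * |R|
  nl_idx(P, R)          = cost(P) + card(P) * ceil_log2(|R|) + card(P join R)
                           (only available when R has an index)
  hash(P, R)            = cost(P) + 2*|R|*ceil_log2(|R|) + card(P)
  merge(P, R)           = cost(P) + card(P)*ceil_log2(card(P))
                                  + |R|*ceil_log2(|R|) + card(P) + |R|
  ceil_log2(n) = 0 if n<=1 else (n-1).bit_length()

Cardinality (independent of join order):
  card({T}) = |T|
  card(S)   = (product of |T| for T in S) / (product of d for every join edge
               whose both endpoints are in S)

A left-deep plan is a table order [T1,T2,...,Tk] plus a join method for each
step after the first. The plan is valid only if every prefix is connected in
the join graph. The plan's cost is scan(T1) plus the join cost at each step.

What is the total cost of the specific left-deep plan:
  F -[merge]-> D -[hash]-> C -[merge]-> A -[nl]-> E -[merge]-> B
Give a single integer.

132673840

step 1: scan F: cost=400, card=400
step 2: join D via merge
    card(P join D) = 400*60/(40) = 600
    cost = 400 + 400*9 + 60*6 + 400 + 60 = 4820
step 3: join C via hash
    card(P join C) = 600*400/(2) = 120000
    cost = 4820 + 2*400*9 + 600 = 12620
step 4: join A via merge
    card(P join A) = 120000*60/(80) = 90000
    cost = 12620 + 120000*17 + 60*6 + 120000 + 60 = 2173040
step 5: join E via nl
    card(P join E) = 90000*250/(5) = 4500000
    cost = 2173040 + 90000*250 = 24673040
step 6: join B via merge
    card(P join B) = 4500000*100/(5) = 90000000
    cost = 24673040 + 4500000*23 + 100*7 + 4500000 + 100 = 132673840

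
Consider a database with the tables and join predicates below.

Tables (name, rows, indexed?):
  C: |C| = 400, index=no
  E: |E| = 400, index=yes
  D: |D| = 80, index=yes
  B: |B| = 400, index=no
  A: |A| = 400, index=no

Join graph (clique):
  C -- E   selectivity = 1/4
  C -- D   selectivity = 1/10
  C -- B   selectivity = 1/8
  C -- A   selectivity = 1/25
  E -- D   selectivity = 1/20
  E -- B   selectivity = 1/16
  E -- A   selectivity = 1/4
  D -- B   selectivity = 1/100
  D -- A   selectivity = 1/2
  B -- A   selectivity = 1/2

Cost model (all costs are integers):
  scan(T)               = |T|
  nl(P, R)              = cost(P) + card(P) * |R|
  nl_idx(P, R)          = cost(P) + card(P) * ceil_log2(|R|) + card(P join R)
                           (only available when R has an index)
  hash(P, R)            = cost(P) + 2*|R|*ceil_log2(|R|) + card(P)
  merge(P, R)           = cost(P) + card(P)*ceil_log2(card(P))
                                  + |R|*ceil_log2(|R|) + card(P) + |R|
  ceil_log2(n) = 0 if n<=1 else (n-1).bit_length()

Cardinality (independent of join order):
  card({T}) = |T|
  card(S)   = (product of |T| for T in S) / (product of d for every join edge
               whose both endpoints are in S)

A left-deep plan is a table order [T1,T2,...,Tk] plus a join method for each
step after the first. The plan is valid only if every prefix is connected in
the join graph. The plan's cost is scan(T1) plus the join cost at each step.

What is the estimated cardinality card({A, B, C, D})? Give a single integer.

Tables in S: A(400), B(400), C(400), D(80)
Edges inside S: C-D(d=10), C-B(d=8), C-A(d=25), D-B(d=100), D-A(d=2), B-A(d=2)
numerator = 400 * 400 * 400 * 80 = 5120000000
denominator = 10 * 8 * 25 * 100 * 2 * 2 = 800000
card(S) = 5120000000 / 800000 = 6400

6400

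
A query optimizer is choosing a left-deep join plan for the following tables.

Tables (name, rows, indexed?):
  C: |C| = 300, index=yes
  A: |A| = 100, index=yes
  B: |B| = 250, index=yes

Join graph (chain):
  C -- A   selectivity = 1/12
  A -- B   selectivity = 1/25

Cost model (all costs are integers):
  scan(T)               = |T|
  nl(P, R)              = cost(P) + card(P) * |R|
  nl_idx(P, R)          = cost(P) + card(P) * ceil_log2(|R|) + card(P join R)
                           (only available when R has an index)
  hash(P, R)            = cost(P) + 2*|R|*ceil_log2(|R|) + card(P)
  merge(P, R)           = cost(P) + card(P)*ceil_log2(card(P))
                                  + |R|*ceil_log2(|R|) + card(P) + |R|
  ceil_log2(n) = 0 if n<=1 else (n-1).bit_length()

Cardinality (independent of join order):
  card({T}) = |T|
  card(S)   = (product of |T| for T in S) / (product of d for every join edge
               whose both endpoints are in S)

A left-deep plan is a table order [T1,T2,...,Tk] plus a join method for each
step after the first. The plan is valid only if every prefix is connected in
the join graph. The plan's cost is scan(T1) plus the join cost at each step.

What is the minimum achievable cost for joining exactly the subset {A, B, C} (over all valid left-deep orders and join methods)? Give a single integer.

8300

Selinger DP over subsets of {A,B,C}:
  {C}: scan cost=300, card=300
  {A}: scan cost=100, card=100
  {B}: scan cost=250, card=250
  {AC}: card=2500; try (A,hash)→2000, (C,nl_idx)→3500, (C,merge)→3900, (A,merge)→4100, (A,nl_idx)→4900, (C,hash)→5600 …(+2); best=2000 via (A,hash)
  {AB}: card=1000; try (B,nl_idx)→1900, (A,hash)→1900, (A,nl_idx)→3000, (B,merge)→3150, (A,merge)→3300, (B,hash)→4200 …(+2); best=1900 via (B,nl_idx)
  {ABC}: card=25000; try (C,hash)→8300, (B,hash)→8500, (C,merge)→15900, (C,nl_idx)→35900, (B,merge)→36750, (B,nl_idx)→47000 …(+2); best=8300 via (C,hash)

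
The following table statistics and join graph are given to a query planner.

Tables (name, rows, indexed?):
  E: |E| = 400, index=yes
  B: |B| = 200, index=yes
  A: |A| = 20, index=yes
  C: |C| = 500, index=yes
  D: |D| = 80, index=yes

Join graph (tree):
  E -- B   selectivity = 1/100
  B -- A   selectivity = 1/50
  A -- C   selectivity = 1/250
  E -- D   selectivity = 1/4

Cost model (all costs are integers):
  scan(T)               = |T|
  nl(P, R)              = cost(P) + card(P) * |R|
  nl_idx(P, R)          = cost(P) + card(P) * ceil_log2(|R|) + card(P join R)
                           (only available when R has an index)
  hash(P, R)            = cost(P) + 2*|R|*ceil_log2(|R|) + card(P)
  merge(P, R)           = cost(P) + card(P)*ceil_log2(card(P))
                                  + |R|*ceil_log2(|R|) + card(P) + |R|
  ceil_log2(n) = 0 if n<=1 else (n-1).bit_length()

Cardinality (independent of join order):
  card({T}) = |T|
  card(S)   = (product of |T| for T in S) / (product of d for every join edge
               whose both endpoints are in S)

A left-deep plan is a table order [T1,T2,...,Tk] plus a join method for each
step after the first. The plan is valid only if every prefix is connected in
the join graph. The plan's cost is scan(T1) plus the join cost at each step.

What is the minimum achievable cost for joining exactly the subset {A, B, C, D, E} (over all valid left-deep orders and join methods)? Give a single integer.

Selinger DP over subsets of {A,B,C,D,E}:
  {E}: scan cost=400, card=400
  {B}: scan cost=200, card=200
  {A}: scan cost=20, card=20
  {C}: scan cost=500, card=500
  {D}: scan cost=80, card=80
  {BE}: card=800; try (E,nl_idx)→2800, (B,hash)→4000, (B,nl_idx)→4400, (E,merge)→6000, (B,merge)→6200, (E,hash)→7600 …(+2); best=2800 via (E,nl_idx)
  {DE}: card=8000; try (D,hash)→1920, (E,merge)→4720, (D,merge)→5040, (E,hash)→7360, (E,nl_idx)→8800, (D,nl_idx)→11200 …(+2); best=1920 via (D,hash)
  {AB}: card=80; try (B,nl_idx)→260, (A,hash)→600, (A,nl_idx)→1280, (B,merge)→1940, (A,merge)→2120, (B,hash)→3240 …(+2); best=260 via (B,nl_idx)
  {AC}: card=40; try (C,nl_idx)→240, (A,hash)→1200, (A,nl_idx)→3040, (C,merge)→5140, (A,merge)→5620, (C,hash)→9040 …(+2); best=240 via (C,nl_idx)
  {ABE}: card=320; try (E,nl_idx)→1300, (A,hash)→3800, (E,merge)→4900, (A,nl_idx)→7120, (E,hash)→7540, (A,merge)→11720 …(+2); best=1300 via (E,nl_idx)
  {BDE}: card=16000; try (D,hash)→4720, (D,merge)→12240, (B,hash)→13120, (D,nl_idx)→24400, (D,nl)→66800, (B,nl_idx)→81920 …(+2); best=4720 via (D,hash)
  {ABC}: card=160; try (B,nl_idx)→720, (C,nl_idx)→1140, (B,merge)→2320, (B,hash)→3480, (C,merge)→5900, (B,nl)→8240 …(+2); best=720 via (B,nl_idx)
  {ABCE}: card=640; try (E,nl_idx)→2800, (C,nl_idx)→4820, (E,merge)→6160, (E,hash)→8080, (C,merge)→9500, (C,hash)→10620 …(+2); best=2800 via (E,nl_idx)
  {ABDE}: card=6400; try (D,hash)→2740, (D,merge)→5140, (D,nl_idx)→9940, (A,hash)→20920, (D,nl)→26900, (A,nl_idx)→91120 …(+2); best=2740 via (D,hash)
  {ABCDE}: card=12800; try (D,hash)→4560, (D,merge)→10480, (C,hash)→18140, (D,nl_idx)→20080, (D,nl)→54000, (C,nl_idx)→73140 …(+2); best=4560 via (D,hash)

4560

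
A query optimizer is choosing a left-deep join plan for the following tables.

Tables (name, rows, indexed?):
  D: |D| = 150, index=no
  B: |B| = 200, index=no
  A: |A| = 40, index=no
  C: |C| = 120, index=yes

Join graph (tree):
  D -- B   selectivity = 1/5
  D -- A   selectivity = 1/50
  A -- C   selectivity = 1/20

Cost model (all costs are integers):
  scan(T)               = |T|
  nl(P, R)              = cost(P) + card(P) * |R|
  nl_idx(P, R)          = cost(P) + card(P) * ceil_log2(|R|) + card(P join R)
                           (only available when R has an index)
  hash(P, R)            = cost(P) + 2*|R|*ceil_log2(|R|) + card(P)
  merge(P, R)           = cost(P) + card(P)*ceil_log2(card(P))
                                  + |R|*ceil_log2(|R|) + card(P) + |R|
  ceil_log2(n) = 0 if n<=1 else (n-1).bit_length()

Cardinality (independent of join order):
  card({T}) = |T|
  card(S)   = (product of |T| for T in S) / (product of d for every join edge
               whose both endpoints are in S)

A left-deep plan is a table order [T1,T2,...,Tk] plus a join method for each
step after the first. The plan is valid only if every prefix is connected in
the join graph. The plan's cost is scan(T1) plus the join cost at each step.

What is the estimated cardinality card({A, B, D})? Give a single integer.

Tables in S: A(40), B(200), D(150)
Edges inside S: D-B(d=5), D-A(d=50)
numerator = 40 * 200 * 150 = 1200000
denominator = 5 * 50 = 250
card(S) = 1200000 / 250 = 4800

4800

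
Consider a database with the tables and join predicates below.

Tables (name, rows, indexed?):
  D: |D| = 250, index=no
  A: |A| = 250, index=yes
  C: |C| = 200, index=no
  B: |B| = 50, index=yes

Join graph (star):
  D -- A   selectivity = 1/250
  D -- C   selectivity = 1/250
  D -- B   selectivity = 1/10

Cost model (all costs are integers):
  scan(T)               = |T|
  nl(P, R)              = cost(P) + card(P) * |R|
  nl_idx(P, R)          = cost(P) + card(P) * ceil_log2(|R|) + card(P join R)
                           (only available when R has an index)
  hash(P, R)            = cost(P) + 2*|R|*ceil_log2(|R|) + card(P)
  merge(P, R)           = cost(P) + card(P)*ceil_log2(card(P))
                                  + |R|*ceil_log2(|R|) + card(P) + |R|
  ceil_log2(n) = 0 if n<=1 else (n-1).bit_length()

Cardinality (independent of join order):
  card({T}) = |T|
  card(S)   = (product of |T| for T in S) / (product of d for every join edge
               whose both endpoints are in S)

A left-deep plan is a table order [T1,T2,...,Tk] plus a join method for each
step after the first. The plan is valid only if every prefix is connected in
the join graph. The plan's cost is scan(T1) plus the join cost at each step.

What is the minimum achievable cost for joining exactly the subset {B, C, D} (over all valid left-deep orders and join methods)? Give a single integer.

4500

Selinger DP over subsets of {B,C,D}:
  {D}: scan cost=250, card=250
  {C}: scan cost=200, card=200
  {B}: scan cost=50, card=50
  {CD}: card=200; try (C,hash)→3700, (D,merge)→4250, (C,merge)→4300, (D,hash)→4400, (D,nl)→50200, (C,nl)→50250; best=3700 via (C,hash)
  {BD}: card=1250; try (B,hash)→1100, (D,merge)→2650, (B,merge)→2850, (B,nl_idx)→3000, (D,hash)→4100, (D,nl)→12550 …(+1); best=1100 via (B,hash)
  {BCD}: card=1000; try (B,hash)→4500, (C,hash)→5550, (B,merge)→5850, (B,nl_idx)→5900, (B,nl)→13700, (C,merge)→17900 …(+1); best=4500 via (B,hash)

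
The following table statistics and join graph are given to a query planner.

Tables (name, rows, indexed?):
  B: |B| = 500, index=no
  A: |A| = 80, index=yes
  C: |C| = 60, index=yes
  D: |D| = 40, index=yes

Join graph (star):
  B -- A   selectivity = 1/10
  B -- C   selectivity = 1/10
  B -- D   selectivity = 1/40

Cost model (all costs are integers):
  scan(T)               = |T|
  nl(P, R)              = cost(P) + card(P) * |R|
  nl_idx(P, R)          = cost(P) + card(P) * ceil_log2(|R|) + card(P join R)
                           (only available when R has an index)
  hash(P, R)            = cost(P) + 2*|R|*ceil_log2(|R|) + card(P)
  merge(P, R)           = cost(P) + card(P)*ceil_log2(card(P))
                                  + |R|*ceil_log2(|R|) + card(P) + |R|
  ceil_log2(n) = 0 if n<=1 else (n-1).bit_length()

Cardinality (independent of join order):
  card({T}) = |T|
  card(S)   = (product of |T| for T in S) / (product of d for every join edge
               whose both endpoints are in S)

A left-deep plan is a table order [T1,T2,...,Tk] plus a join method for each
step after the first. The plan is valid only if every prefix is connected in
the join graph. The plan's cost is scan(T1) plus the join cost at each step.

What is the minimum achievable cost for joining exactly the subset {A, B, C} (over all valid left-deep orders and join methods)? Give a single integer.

5840

Selinger DP over subsets of {A,B,C}:
  {B}: scan cost=500, card=500
  {A}: scan cost=80, card=80
  {C}: scan cost=60, card=60
  {AB}: card=4000; try (A,hash)→2120, (B,merge)→5720, (A,merge)→6140, (A,nl_idx)→8000, (B,hash)→9160, (B,nl)→40080 …(+1); best=2120 via (A,hash)
  {BC}: card=3000; try (C,hash)→1720, (B,merge)→5480, (C,merge)→5920, (C,nl_idx)→6500, (B,hash)→9120, (B,nl)→30060 …(+1); best=1720 via (C,hash)
  {ABC}: card=24000; try (A,hash)→5840, (C,hash)→6840, (A,merge)→41360, (A,nl_idx)→46720, (C,nl_idx)→50120, (C,merge)→54540 …(+2); best=5840 via (A,hash)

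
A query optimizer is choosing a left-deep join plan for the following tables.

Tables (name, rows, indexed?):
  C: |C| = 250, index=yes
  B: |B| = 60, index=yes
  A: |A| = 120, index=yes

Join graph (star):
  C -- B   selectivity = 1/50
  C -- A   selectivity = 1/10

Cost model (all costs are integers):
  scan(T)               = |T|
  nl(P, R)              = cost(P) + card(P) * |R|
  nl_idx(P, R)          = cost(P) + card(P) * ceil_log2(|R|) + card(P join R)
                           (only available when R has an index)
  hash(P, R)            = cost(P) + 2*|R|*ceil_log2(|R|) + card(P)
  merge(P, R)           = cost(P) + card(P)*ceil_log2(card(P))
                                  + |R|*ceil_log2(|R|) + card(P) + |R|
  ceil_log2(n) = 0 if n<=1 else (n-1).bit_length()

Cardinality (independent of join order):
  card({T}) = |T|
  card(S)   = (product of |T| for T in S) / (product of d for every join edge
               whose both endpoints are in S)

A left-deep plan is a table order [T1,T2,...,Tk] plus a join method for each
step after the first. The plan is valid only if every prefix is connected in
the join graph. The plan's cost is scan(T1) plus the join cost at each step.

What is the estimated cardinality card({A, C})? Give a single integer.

3000

Tables in S: A(120), C(250)
Edges inside S: C-A(d=10)
numerator = 120 * 250 = 30000
denominator = 10 = 10
card(S) = 30000 / 10 = 3000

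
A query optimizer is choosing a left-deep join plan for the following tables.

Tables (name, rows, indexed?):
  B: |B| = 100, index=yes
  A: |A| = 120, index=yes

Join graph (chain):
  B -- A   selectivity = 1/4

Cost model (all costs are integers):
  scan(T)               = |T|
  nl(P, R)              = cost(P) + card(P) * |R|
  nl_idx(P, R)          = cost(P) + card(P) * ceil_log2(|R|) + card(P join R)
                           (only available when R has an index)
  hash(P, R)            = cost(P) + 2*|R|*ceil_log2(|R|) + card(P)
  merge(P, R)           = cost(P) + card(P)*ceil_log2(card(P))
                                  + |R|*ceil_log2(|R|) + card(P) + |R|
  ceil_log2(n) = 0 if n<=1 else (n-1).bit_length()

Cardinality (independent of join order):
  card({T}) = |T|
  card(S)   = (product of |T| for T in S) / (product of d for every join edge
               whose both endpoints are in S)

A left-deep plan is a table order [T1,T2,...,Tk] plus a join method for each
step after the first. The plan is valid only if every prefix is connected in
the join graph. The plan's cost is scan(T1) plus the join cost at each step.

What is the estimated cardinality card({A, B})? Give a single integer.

Tables in S: A(120), B(100)
Edges inside S: B-A(d=4)
numerator = 120 * 100 = 12000
denominator = 4 = 4
card(S) = 12000 / 4 = 3000

3000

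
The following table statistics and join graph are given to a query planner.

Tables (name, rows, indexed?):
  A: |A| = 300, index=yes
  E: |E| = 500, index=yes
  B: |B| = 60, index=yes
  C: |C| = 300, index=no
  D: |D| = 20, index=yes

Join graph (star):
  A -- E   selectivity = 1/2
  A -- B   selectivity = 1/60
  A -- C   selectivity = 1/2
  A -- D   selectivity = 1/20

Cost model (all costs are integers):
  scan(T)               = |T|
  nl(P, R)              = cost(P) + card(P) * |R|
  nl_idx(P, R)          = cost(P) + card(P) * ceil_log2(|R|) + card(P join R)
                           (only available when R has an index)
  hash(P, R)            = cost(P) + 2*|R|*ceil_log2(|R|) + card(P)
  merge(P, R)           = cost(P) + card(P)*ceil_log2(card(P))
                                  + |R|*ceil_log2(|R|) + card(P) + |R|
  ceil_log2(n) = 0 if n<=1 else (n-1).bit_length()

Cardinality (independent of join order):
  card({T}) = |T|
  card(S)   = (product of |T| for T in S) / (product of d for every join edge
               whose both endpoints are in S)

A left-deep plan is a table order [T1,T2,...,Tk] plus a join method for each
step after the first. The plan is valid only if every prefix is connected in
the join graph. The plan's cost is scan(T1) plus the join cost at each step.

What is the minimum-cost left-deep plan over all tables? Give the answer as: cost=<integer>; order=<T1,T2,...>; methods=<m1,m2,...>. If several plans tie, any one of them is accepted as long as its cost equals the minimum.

Selinger DP (subsets sized 1..n):
  {A}: scan cost=300, card=300
  {E}: scan cost=500, card=500
  {B}: scan cost=60, card=60
  {C}: scan cost=300, card=300
  {D}: scan cost=20, card=20
  {AE}: card=75000; try (A,hash)→6400, (E,merge)→8300, (A,merge)→8500, (E,hash)→9600, (E,nl_idx)→78000, (A,nl_idx)→80000 …(+2); best=6400 via (A,hash)
  {AB}: card=300; try (A,nl_idx)→900, (B,hash)→1320, (B,nl_idx)→2400, (A,merge)→3480, (B,merge)→3720, (A,hash)→5520 …(+2); best=900 via (A,nl_idx)
  {AC}: card=45000; try (C,hash)→6000, (A,hash)→6000, (C,merge)→6300, (A,merge)→6300, (A,nl_idx)→48000, (C,nl)→90300 …(+1); best=6000 via (C,hash)
  {AD}: card=300; try (A,nl_idx)→500, (D,hash)→800, (D,nl_idx)→2100, (A,merge)→3140, (D,merge)→3420, (A,hash)→5440 …(+2); best=500 via (A,nl_idx)
  {ABE}: card=75000; try (E,merge)→8900, (E,hash)→10200, (E,nl_idx)→78600, (B,hash)→82120, (E,nl)→150900, (B,nl_idx)→531400 …(+2); best=8900 via (E,merge)
  {ACE}: card=11250000; try (E,hash)→60000, (C,hash)→86800, (E,merge)→776000, (C,merge)→1359400, (E,nl_idx)→11661000, (E,nl)→22506000 …(+1); best=60000 via (E,hash)
  {ADE}: card=75000; try (E,merge)→8500, (E,hash)→9800, (E,nl_idx)→78200, (D,hash)→81600, (E,nl)→150500, (D,nl_idx)→456400 …(+2); best=8500 via (E,merge)
  {ABC}: card=45000; try (C,hash)→6600, (C,merge)→6900, (B,hash)→51720, (C,nl)→90900, (B,nl_idx)→321000, (B,merge)→771420 …(+1); best=6600 via (C,hash)
  {ABD}: card=300; try (D,hash)→1400, (B,hash)→1520, (B,nl_idx)→2600, (D,nl_idx)→2700, (B,merge)→3920, (D,merge)→4020 …(+2); best=1400 via (D,hash)
  {ACD}: card=45000; try (C,hash)→6200, (C,merge)→6500, (D,hash)→51200, (C,nl)→90500, (D,nl_idx)→276000, (D,merge)→771120 …(+1); best=6200 via (C,hash)
  {ABCE}: card=11250000; try (E,hash)→60600, (C,hash)→89300, (E,merge)→776600, (C,merge)→1361900, (B,hash)→11310720, (E,nl_idx)→11661600 …(+5); best=60600 via (E,hash)
  {ABDE}: card=75000; try (E,merge)→9400, (E,hash)→10700, (E,nl_idx)→79100, (D,hash)→84100, (B,hash)→84220, (E,nl)→151400 …(+6); best=9400 via (E,merge)
  {ACDE}: card=11250000; try (E,hash)→60200, (C,hash)→88900, (E,merge)→776200, (C,merge)→1361500, (D,hash)→11310200, (E,nl_idx)→11661200 …(+5); best=60200 via (E,hash)
  {ABCD}: card=45000; try (C,hash)→7100, (C,merge)→7400, (D,hash)→51800, (B,hash)→51920, (C,nl)→91400, (D,nl_idx)→276600 …(+5); best=7100 via (C,hash)
  {ABCDE}: card=11250000; try (E,hash)→61100, (C,hash)→89800, (E,merge)→777100, (C,merge)→1362400, (D,hash)→11310800, (B,hash)→11310920 …(+9); best=61100 via (E,hash)

cost=61100; order=B,A,D,C,E; methods=nl_idx,hash,hash,hash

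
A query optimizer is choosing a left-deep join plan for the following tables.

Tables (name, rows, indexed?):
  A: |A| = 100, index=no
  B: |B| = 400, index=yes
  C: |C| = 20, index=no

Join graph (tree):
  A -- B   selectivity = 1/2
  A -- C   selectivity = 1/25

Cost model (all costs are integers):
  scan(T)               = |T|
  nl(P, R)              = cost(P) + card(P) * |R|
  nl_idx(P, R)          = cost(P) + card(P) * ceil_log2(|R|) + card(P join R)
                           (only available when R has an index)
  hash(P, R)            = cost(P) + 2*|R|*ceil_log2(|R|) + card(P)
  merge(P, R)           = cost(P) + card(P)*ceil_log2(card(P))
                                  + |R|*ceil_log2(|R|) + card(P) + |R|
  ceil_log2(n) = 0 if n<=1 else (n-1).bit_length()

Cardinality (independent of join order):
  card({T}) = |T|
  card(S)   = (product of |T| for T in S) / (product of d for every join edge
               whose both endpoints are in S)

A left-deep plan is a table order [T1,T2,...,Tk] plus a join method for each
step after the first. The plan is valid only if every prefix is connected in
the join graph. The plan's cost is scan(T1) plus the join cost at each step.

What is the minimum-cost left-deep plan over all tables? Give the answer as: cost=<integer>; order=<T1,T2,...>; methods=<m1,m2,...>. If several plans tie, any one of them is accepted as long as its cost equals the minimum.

cost=5040; order=A,C,B; methods=hash,merge

Selinger DP (subsets sized 1..n):
  {A}: scan cost=100, card=100
  {B}: scan cost=400, card=400
  {C}: scan cost=20, card=20
  {AB}: card=20000; try (A,hash)→2200, (B,merge)→4900, (A,merge)→5200, (B,hash)→7400, (B,nl_idx)→21000, (B,nl)→40100 …(+1); best=2200 via (A,hash)
  {AC}: card=80; try (C,hash)→400, (A,merge)→940, (C,merge)→1020, (A,hash)→1440, (A,nl)→2020, (C,nl)→2100; best=400 via (C,hash)
  {ABC}: card=16000; try (B,merge)→5040, (B,hash)→7680, (B,nl_idx)→17120, (C,hash)→22400, (B,nl)→32400, (C,merge)→322320 …(+1); best=5040 via (B,merge)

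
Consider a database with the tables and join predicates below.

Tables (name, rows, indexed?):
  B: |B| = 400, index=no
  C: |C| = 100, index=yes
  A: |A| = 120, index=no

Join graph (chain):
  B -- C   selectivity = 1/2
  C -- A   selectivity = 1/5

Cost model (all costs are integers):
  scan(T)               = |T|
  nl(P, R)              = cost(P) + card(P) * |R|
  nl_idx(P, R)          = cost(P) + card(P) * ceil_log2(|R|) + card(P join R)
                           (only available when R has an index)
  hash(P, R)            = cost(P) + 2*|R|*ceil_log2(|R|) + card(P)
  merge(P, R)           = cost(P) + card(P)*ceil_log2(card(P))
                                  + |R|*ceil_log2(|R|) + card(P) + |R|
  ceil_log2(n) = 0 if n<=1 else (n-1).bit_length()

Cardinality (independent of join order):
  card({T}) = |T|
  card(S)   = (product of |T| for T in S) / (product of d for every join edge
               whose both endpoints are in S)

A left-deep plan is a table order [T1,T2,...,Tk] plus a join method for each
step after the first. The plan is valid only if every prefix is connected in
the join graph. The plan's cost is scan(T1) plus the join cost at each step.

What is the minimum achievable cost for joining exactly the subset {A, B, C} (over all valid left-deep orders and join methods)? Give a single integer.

11240

Selinger DP over subsets of {A,B,C}:
  {B}: scan cost=400, card=400
  {C}: scan cost=100, card=100
  {A}: scan cost=120, card=120
  {BC}: card=20000; try (C,hash)→2200, (B,merge)→4900, (C,merge)→5200, (B,hash)→7400, (C,nl_idx)→23200, (B,nl)→40100 …(+1); best=2200 via (C,hash)
  {AC}: card=2400; try (C,hash)→1640, (A,merge)→1860, (C,merge)→1880, (A,hash)→1880, (C,nl_idx)→3360, (A,nl)→12100 …(+1); best=1640 via (C,hash)
  {ABC}: card=480000; try (B,hash)→11240, (A,hash)→23880, (B,merge)→36840, (A,merge)→323160, (B,nl)→961640, (A,nl)→2402200; best=11240 via (B,hash)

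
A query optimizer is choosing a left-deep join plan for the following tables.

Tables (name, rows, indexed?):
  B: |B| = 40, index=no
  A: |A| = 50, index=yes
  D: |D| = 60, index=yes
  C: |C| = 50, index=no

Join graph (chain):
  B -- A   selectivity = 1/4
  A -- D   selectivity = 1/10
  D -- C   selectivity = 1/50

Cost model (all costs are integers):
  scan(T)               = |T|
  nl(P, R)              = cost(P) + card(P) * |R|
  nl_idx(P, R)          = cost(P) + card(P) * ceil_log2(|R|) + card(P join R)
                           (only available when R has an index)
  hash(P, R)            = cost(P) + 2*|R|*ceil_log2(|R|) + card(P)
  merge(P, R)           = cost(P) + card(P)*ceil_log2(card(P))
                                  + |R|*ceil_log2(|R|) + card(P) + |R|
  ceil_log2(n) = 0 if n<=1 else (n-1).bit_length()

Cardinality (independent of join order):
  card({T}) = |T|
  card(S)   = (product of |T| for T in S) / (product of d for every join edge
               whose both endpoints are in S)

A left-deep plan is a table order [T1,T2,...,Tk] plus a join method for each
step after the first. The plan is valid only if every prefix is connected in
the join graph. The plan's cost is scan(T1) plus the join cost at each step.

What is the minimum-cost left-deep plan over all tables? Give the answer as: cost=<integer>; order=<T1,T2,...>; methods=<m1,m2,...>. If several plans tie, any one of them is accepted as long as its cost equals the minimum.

Selinger DP (subsets sized 1..n):
  {B}: scan cost=40, card=40
  {A}: scan cost=50, card=50
  {D}: scan cost=60, card=60
  {C}: scan cost=50, card=50
  {AB}: card=500; try (B,hash)→580, (A,merge)→670, (B,merge)→680, (A,hash)→680, (A,nl_idx)→780, (A,nl)→2040 …(+1); best=580 via (B,hash)
  {AD}: card=300; try (D,nl_idx)→650, (A,hash)→720, (A,nl_idx)→720, (D,hash)→820, (D,merge)→820, (A,merge)→830 …(+2); best=650 via (D,nl_idx)
  {CD}: card=60; try (D,nl_idx)→410, (C,hash)→720, (D,hash)→820, (D,merge)→820, (C,merge)→830, (D,nl)→3050 …(+1); best=410 via (D,nl_idx)
  {ABD}: card=3000; try (B,hash)→1430, (D,hash)→1800, (B,merge)→3930, (D,merge)→6000, (D,nl_idx)→6580, (B,nl)→12650 …(+1); best=1430 via (B,hash)
  {ACD}: card=300; try (A,hash)→1070, (A,nl_idx)→1070, (A,merge)→1180, (C,hash)→1550, (A,nl)→3410, (C,merge)→4000 …(+1); best=1070 via (A,hash)
  {ABCD}: card=3000; try (B,hash)→1850, (B,merge)→4350, (C,hash)→5030, (B,nl)→13070, (C,merge)→40780, (C,nl)→151430; best=1850 via (B,hash)

cost=1850; order=C,D,A,B; methods=nl_idx,hash,hash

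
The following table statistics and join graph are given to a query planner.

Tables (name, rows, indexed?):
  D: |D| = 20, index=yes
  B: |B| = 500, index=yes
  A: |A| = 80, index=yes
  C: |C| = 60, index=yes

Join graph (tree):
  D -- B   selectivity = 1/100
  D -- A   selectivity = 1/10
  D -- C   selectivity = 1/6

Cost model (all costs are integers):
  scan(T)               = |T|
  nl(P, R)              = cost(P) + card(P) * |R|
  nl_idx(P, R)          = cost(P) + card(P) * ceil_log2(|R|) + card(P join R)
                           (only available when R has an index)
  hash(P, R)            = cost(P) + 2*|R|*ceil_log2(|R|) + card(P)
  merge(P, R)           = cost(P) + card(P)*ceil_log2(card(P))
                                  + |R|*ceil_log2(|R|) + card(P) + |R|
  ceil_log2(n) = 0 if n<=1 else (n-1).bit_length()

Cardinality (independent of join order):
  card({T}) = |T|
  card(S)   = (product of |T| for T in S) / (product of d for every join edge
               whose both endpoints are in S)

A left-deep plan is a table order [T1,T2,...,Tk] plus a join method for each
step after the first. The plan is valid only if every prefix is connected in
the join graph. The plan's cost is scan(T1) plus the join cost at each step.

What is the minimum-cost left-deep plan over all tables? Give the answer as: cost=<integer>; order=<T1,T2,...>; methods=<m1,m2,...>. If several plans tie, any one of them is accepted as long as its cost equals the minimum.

cost=3040; order=D,B,A,C; methods=nl_idx,hash,hash

Selinger DP (subsets sized 1..n):
  {D}: scan cost=20, card=20
  {B}: scan cost=500, card=500
  {A}: scan cost=80, card=80
  {C}: scan cost=60, card=60
  {BD}: card=100; try (B,nl_idx)→300, (D,hash)→1200, (D,nl_idx)→3100, (B,merge)→5140, (D,merge)→5620, (B,hash)→9040 …(+2); best=300 via (B,nl_idx)
  {AD}: card=160; try (A,nl_idx)→320, (D,hash)→360, (D,nl_idx)→640, (A,merge)→780, (D,merge)→840, (A,hash)→1160 …(+2); best=320 via (A,nl_idx)
  {CD}: card=200; try (D,hash)→320, (C,nl_idx)→340, (D,nl_idx)→560, (C,merge)→560, (D,merge)→600, (C,hash)→760 …(+2); best=320 via (D,hash)
  {ABD}: card=800; try (A,hash)→1520, (A,merge)→1740, (A,nl_idx)→1800, (B,nl_idx)→2560, (B,merge)→6760, (A,nl)→8300 …(+2); best=1520 via (A,hash)
  {BCD}: card=1000; try (C,hash)→1120, (C,merge)→1520, (C,nl_idx)→1900, (B,nl_idx)→3120, (C,nl)→6300, (B,merge)→7120 …(+2); best=1120 via (C,hash)
  {ACD}: card=1600; try (C,hash)→1200, (A,hash)→1640, (C,merge)→2180, (A,merge)→2760, (C,nl_idx)→2880, (A,nl_idx)→3320 …(+2); best=1200 via (C,hash)
  {ABCD}: card=8000; try (C,hash)→3040, (A,hash)→3240, (C,merge)→10740, (B,hash)→11800, (A,merge)→12760, (C,nl_idx)→14320 …(+6); best=3040 via (C,hash)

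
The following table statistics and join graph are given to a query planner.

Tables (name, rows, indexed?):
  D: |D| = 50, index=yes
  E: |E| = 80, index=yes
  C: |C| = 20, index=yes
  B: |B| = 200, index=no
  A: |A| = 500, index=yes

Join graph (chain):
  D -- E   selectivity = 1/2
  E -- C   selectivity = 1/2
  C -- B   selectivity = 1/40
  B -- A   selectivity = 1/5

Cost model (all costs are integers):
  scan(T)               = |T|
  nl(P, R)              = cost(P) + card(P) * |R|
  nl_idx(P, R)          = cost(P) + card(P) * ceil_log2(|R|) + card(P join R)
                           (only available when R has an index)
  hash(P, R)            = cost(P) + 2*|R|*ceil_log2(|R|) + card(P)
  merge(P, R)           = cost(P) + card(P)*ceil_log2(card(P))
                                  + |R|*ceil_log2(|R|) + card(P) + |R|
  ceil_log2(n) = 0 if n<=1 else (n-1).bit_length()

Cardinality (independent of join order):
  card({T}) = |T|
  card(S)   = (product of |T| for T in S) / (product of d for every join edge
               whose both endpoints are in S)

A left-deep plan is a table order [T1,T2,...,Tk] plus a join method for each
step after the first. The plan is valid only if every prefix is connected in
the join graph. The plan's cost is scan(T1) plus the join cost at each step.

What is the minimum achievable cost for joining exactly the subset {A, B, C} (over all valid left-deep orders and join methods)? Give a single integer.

Selinger DP over subsets of {A,B,C}:
  {C}: scan cost=20, card=20
  {B}: scan cost=200, card=200
  {A}: scan cost=500, card=500
  {BC}: card=100; try (C,hash)→600, (C,nl_idx)→1300, (B,merge)→1940, (C,merge)→2120, (B,hash)→3240, (B,nl)→4020 …(+1); best=600 via (C,hash)
  {AB}: card=20000; try (B,hash)→4200, (A,merge)→7000, (B,merge)→7300, (A,hash)→9400, (A,nl_idx)→22000, (A,nl)→100200 …(+1); best=4200 via (B,hash)
  {ABC}: card=10000; try (A,merge)→6400, (A,hash)→9700, (A,nl_idx)→11500, (C,hash)→24400, (A,nl)→50600, (C,nl_idx)→114200 …(+2); best=6400 via (A,merge)

6400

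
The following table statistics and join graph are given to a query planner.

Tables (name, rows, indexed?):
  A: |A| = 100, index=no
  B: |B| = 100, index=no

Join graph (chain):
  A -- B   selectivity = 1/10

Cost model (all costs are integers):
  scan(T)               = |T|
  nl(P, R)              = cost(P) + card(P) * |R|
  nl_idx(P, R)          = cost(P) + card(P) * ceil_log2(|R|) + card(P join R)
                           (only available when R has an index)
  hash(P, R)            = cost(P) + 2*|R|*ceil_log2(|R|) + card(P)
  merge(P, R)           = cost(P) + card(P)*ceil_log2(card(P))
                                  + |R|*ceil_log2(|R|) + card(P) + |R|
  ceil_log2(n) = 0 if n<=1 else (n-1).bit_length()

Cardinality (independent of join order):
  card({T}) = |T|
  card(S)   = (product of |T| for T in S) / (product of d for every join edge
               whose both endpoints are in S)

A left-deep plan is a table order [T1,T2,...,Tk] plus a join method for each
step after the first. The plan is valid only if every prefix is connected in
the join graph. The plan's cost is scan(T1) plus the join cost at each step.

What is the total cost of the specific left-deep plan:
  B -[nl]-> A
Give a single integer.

step 1: scan B: cost=100, card=100
step 2: join A via nl
    card(P join A) = 100*100/(10) = 1000
    cost = 100 + 100*100 = 10100

10100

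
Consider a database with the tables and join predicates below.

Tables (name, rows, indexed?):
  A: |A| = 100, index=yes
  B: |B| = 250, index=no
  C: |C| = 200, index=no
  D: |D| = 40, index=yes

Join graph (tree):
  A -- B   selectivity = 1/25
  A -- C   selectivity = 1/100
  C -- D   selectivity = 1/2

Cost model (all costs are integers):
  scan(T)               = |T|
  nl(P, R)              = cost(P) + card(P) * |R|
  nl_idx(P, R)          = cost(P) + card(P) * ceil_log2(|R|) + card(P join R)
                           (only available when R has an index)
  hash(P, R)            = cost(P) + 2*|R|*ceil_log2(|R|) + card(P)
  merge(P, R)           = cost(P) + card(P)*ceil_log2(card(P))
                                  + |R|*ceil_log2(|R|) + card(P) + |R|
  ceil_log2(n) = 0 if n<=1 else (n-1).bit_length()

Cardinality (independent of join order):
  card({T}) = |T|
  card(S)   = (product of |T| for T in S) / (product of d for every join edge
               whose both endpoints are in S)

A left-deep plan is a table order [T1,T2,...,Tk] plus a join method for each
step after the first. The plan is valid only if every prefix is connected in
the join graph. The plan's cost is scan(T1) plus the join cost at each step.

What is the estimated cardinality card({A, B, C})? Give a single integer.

Tables in S: A(100), B(250), C(200)
Edges inside S: A-B(d=25), A-C(d=100)
numerator = 100 * 250 * 200 = 5000000
denominator = 25 * 100 = 2500
card(S) = 5000000 / 2500 = 2000

2000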